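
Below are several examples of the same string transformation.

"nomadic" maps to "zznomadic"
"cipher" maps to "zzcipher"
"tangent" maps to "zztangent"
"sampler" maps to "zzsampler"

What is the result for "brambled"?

zzbrambled

Each output is the input with this applied: prepend "zz".
So "brambled" becomes "zzbrambled".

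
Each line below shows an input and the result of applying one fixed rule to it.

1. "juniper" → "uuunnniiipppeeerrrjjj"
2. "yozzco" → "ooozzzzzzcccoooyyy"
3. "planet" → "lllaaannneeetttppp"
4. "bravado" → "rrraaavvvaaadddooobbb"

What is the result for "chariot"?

hhhaaarrriiioootttccc

What's happening: repeat every character 3 times, then move the first 3 characters to the end (rotate left by 3).
"chariot" → "ccchhhaaarrriiiooottt" → "hhhaaarrriiioootttccc".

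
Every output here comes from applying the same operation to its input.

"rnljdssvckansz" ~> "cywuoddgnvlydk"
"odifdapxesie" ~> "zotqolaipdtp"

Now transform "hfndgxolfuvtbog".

Each output is the input with this applied: shift every letter 11 places forward in the alphabet (wrapping around).
Doing the same to "hfndgxolfuvtbog": "sqyorizwqfgemzr".

sqyorizwqfgemzr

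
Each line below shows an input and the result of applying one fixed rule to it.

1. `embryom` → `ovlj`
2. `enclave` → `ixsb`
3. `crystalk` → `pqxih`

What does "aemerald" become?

Looking at the pairs, the operation is to delete the first 3 characters, then shift every letter 3 places backward in the alphabet (wrapping around).
So "aemerald" becomes "boxia".

boxia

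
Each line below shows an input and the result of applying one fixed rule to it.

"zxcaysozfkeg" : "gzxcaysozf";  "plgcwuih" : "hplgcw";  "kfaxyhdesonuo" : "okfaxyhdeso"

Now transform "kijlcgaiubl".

The rule is to move the last character to the front, then delete the last 2 characters.
So "kijlcgaiubl" becomes "lkijlcgai".

lkijlcgai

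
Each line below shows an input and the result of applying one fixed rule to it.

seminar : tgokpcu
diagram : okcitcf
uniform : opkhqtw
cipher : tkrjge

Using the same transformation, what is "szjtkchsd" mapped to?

fblvmejuu

The transformation: swap the first and last characters, then shift every letter 2 places forward in the alphabet (wrapping around).
Starting from "szjtkchsd": after the first operation, "dzjtkchss"; after the second, "fblvmejuu".
(Check on "uniform": → "mniforu" → "opkhqtw" ✓)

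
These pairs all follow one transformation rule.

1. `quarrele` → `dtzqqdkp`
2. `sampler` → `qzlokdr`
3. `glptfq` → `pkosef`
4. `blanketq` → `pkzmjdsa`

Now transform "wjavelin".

The pattern: swap the first and last characters, then shift every letter 1 place backward in the alphabet (wrapping around).
Starting from "wjavelin": after the first operation, "njaveliw"; after the second, "mizudkhv".
(Check on "blanketq": → "qlanketb" → "pkzmjdsa" ✓)

mizudkhv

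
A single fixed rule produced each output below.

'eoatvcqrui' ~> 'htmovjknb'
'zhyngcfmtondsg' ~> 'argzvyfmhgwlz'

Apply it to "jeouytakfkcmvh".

xhnrmtdydvfoa

The transformation: shift every letter 7 places backward in the alphabet (wrapping around), then delete the first character.
Working it through for "jeouytakfkcmvh": intermediate "cxhnrmtdydvfoa", final "xhnrmtdydvfoa".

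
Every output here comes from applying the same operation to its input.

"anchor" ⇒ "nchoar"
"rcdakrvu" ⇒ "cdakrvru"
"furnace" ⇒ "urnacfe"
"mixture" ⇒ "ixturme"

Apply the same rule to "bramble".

ramblbe

The transformation: swap the first and last characters, then move the first character to the end.
For "bramble", step one produces "eramblb"; step two turns that into "ramblbe".
(Check on "mixture": → "eixturm" → "ixturme" ✓)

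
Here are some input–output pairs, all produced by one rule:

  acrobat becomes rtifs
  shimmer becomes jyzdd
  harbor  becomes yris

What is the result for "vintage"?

mzekr

The pattern: delete the last 2 characters, then shift every letter 9 places backward in the alphabet (wrapping around).
On "vintage": the first step gives "vinta", and the second then gives "mzekr".
(Check on "shimmer": → "shimm" → "jyzdd" ✓)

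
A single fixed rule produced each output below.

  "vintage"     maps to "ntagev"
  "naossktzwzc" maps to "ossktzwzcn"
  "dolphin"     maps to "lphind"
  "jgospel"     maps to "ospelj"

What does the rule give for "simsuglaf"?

What's happening: move the first character to the end, then delete the first character.
"simsuglaf" → "imsuglafs" → "msuglafs".

msuglafs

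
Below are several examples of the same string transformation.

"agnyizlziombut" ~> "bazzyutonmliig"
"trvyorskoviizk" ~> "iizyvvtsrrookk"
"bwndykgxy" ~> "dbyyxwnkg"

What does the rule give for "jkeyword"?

edywrokj

Rule — sort the characters into reverse alphabetical order, then move the last 2 characters to the front (rotate right by 2).
On "jkeyword": the first step gives "ywrokjed", and the second then gives "edywrokj".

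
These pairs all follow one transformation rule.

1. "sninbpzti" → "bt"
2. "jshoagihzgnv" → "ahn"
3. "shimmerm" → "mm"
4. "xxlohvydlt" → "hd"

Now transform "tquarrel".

rl

The rule is to keep one character in every 3, starting at position 2 (positions 2nd, 5th, 8th, ...), then delete the first character.
Applying both steps to "tquarrel": "qrl", then "rl".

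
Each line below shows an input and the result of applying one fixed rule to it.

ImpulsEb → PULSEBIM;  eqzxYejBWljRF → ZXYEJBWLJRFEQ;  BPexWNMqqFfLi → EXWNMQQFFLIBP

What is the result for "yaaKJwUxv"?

The pattern: move the first 2 characters to the end (rotate left by 2), then convert every letter to uppercase.
"yaaKJwUxv" → "aKJwUxvya" → "AKJWUXVYA".

AKJWUXVYA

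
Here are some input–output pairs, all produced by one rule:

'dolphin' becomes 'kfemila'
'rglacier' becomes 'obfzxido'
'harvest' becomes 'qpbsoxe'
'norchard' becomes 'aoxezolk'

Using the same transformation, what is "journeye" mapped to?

Each output is the input with this applied: shift every letter 3 places backward in the alphabet (wrapping around), then reverse the string.
"journeye" → "glrokbvb" → "bvbkorlg".

bvbkorlg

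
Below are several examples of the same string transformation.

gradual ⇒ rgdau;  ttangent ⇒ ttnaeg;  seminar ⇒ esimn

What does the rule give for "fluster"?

lfsut

The rule is to delete the last 2 characters, then swap each adjacent pair of characters (1↔2, 3↔4, ...).
Working it through for "fluster": intermediate "flust", final "lfsut".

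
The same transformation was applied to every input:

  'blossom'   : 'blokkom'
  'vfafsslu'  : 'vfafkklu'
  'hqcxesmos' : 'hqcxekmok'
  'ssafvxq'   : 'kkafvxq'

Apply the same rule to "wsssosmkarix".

wkkkokmkarix

Each output is the input with this applied: replace every "s" with "k".
On "wsssosmkarix" that produces "wkkkokmkarix".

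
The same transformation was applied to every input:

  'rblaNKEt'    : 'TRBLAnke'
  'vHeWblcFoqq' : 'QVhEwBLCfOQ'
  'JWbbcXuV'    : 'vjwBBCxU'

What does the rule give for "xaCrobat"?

The pattern: flip the case of every letter, then move the last character to the front.
For "xaCrobat", step one produces "XAcROBAT"; step two turns that into "TXAcROBA".

TXAcROBA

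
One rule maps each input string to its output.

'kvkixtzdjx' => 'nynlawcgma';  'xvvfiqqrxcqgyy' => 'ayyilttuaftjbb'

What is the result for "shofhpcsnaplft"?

vkriksfvqdsoiw

The transformation: shift every letter 3 places forward in the alphabet (wrapping around).
Applying that to "shofhpcsnaplft" gives "vkriksfvqdsoiw".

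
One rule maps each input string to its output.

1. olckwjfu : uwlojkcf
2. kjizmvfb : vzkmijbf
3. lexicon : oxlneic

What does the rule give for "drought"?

The pattern: sort the characters into reverse alphabetical order, then swap each adjacent pair of characters (1↔2, 3↔4, ...).
"drought" → "utrohgd" → "tuorghd".

tuorghd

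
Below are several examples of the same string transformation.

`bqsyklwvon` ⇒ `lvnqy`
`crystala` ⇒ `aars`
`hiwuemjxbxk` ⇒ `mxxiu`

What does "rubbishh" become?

shub

Rule — keep every other character starting from the second (positions 2nd, 4th, 6th, ...), then move the first 2 characters to the end (rotate left by 2).
For "rubbishh", step one produces "ubsh"; step two turns that into "shub".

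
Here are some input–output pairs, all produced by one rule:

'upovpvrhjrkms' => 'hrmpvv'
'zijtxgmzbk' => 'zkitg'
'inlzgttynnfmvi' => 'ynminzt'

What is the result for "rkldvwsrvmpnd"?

The rule is to keep every other character starting from the second (positions 2nd, 4th, 6th, ...), then move the first 3 characters to the end (rotate left by 3).
Applying both steps to "rkldvwsrvmpnd": "kdwrmn", then "rmnkdw".

rmnkdw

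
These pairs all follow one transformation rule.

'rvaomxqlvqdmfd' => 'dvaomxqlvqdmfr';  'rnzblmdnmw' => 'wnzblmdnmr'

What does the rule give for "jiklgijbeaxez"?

ziklgijbeaxej

Looking at the pairs, the operation is to swap the first and last characters.
Doing the same to "jiklgijbeaxez": "ziklgijbeaxej".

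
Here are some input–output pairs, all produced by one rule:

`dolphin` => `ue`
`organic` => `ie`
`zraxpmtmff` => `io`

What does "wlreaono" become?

ie

In each case the input is transformed by: shift every letter 9 places backward in the alphabet (wrapping around), then keep only the vowels.
Applying both steps to "wlreaono": "ncivrfef", then "ie".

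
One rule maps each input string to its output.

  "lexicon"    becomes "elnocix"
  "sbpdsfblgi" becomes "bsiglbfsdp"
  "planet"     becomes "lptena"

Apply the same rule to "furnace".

In each case the input is transformed by: reverse the string, then move the last 2 characters to the front (rotate right by 2).
Applying both steps to "furnace": "ecanruf", then "ufecanr".

ufecanr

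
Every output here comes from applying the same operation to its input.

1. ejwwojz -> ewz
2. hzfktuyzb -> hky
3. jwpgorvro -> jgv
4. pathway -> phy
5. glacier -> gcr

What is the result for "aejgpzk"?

agk

Looking at the pairs, the operation is to keep one character in every 3, starting at position 1 (positions 1st, 4th, 7th, ...).
So "aejgpzk" becomes "agk".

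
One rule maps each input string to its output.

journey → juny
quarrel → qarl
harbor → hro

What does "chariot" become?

Looking at the pairs, the operation is to keep every other character starting from the first (positions 1st, 3rd, 5th, ...).
On "chariot" that produces "cait".

cait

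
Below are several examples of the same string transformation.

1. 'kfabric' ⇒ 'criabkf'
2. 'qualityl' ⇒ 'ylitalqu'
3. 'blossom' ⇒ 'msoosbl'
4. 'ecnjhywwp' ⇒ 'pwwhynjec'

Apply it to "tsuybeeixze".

exzeibeuyts

The transformation: swap each adjacent pair of characters (1↔2, 3↔4, ...), then reverse the string.
Applying both steps to "tsuybeeixze": "styuebiezxe", then "exzeibeuyts".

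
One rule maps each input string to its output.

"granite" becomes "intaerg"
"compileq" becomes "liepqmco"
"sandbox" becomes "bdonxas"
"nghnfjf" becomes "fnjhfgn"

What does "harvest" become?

evsrtah

The transformation: move the last 3 characters to the front (rotate right by 3), then take characters alternately from the front and the back (1st, last, 2nd, 2nd-last, ...).
Applying both steps to "harvest": "estharv", then "evsrtah".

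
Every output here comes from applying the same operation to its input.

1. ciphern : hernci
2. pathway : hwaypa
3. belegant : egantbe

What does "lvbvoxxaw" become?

voxxawlv

The rule is to move the first 3 characters to the end (rotate left by 3), then delete the last character.
On "lvbvoxxaw": the first step gives "voxxawlvb", and the second then gives "voxxawlv".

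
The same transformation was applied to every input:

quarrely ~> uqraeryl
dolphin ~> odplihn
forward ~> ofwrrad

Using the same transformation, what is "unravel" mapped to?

nuarevl

Looking at the pairs, the operation is to swap each adjacent pair of characters (1↔2, 3↔4, ...).
So "unravel" becomes "nuarevl".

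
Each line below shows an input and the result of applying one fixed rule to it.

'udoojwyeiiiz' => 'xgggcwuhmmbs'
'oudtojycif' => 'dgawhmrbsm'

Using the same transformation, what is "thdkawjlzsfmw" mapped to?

What's happening: reverse the string, then shift every letter 2 places backward in the alphabet (wrapping around).
So "thdkawjlzsfmw" becomes "ukdqxjhuyibfr".

ukdqxjhuyibfr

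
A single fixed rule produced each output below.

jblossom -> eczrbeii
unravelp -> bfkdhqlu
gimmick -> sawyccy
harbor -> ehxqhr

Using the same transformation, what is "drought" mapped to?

What's happening: shift every letter 10 places backward in the alphabet (wrapping around), then move the last 2 characters to the front (rotate right by 2).
Applying both steps to "drought": "thekwxj", then "xjthekw".

xjthekw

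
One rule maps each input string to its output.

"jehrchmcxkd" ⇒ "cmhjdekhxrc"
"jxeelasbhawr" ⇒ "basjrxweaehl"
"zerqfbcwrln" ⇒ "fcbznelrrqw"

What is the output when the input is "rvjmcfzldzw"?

Rule — take characters alternately from the front and the back (1st, last, 2nd, 2nd-last, ...), then move the last 3 characters to the front (rotate right by 3).
Applying that to "rvjmcfzldzw" gives "czfrwvzjdml".

czfrwvzjdml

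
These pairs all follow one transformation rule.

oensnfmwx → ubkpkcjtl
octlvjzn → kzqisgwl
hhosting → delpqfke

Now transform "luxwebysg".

drutbyvpi

The pattern: swap the first and last characters, then shift every letter 3 places backward in the alphabet (wrapping around).
For "luxwebysg", step one produces "guxwebysl"; step two turns that into "drutbyvpi".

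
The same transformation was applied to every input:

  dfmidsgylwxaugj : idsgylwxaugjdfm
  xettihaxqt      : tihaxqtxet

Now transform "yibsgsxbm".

Rule — move the first 3 characters to the end (rotate left by 3).
Doing the same to "yibsgsxbm": "sgsxbmyib".

sgsxbmyib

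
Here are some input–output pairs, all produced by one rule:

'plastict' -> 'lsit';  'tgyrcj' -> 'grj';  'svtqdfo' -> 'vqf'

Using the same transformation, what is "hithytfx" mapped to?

ihtx

What's happening: keep every other character starting from the second (positions 2nd, 4th, 6th, ...).
Applying that to "hithytfx" gives "ihtx".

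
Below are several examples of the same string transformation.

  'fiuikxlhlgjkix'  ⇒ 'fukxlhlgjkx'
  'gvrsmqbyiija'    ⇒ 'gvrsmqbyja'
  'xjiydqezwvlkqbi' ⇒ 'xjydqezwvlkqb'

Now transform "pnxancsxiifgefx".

pnxancsxfgefx

In each case the input is transformed by: remove every "i".
"pnxancsxiifgefx" → "pnxancsxfgefx".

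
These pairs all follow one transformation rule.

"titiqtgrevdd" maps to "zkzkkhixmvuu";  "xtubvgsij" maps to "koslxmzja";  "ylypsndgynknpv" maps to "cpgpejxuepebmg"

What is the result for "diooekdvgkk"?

zuffbvmubxb

In each case the input is transformed by: shift every letter 9 places backward in the alphabet (wrapping around), then swap each adjacent pair of characters (1↔2, 3↔4, ...).
Starting from "diooekdvgkk": after the first operation, "uzffvbumxbb"; after the second, "zuffbvmubxb".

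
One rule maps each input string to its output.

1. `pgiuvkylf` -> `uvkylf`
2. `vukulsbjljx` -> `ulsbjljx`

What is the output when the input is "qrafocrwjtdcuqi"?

In each case the input is transformed by: delete the first 3 characters.
"qrafocrwjtdcuqi" → "focrwjtdcuqi".

focrwjtdcuqi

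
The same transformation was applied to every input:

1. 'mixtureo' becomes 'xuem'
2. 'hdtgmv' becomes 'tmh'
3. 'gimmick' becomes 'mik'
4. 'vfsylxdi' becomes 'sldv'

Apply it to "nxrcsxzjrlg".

rszrg

The rule is to move the first character to the end, then keep every other character starting from the second (positions 2nd, 4th, 6th, ...).
"nxrcsxzjrlg" → "xrcsxzjrlgn" → "rszrg".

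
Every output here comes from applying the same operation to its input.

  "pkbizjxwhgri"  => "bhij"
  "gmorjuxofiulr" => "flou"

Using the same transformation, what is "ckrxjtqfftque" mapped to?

frtu

In each case the input is transformed by: keep one character in every 3, starting at position 3 (positions 3rd, 6th, 9th, ...), then sort the characters into alphabetical order.
Starting from "ckrxjtqfftque": after the first operation, "rtfu"; after the second, "frtu".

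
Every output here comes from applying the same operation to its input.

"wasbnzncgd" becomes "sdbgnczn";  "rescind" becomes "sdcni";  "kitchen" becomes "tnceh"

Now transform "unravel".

What's happening: delete the first 2 characters, then take characters alternately from the front and the back (1st, last, 2nd, 2nd-last, ...).
For "unravel", step one produces "ravel"; step two turns that into "rlaev".
(Check on "rescind": → "scind" → "sdcni" ✓)

rlaev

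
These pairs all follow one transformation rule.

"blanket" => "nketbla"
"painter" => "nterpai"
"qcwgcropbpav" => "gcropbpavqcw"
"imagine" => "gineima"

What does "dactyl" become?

The pattern: move the first 3 characters to the end (rotate left by 3).
So "dactyl" becomes "tyldac".

tyldac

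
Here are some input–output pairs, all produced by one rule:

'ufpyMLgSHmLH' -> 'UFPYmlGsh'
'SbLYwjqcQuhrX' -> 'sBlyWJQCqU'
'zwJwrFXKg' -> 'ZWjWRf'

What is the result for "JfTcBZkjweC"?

jFtCbzKJ

Looking at the pairs, the operation is to delete the last 3 characters, then flip the case of every letter.
Starting from "JfTcBZkjweC": after the first operation, "JfTcBZkj"; after the second, "jFtCbzKJ".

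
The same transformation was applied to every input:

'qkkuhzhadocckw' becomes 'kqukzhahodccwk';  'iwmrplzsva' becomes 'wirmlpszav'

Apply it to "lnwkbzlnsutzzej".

In each case the input is transformed by: swap each adjacent pair of characters (1↔2, 3↔4, ...).
Doing the same to "lnwkbzlnsutzzej": "nlkwzbnlusztezj".

nlkwzbnlusztezj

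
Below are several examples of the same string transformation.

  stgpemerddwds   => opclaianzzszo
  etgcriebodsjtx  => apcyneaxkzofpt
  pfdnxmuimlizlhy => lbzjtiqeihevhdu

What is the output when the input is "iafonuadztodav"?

The rule is to shift every letter 4 places backward in the alphabet (wrapping around).
So "iafonuadztodav" becomes "ewbkjqwzvpkzwr".

ewbkjqwzvpkzwr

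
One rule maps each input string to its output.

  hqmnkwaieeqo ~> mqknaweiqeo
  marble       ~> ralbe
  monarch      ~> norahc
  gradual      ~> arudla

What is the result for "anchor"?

The pattern: delete the first character, then swap each adjacent pair of characters (1↔2, 3↔4, ...).
Applying that to "anchor" gives "cnohr".

cnohr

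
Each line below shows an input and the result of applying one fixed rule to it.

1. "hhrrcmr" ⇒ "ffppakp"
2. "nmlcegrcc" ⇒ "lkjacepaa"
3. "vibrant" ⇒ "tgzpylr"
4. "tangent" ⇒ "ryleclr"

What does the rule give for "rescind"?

pcqaglb

The transformation: shift every letter 2 places backward in the alphabet (wrapping around).
Doing the same to "rescind": "pcqaglb".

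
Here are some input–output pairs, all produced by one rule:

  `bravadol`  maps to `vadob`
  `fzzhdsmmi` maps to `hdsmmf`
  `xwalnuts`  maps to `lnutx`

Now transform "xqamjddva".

mjddvx

Rule — swap the first and last characters, then delete the first 3 characters.
"xqamjddva" → "aqamjddvx" → "mjddvx".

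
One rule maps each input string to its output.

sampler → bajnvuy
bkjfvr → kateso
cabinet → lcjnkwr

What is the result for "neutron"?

wwnxdac

The rule is to take characters alternately from the front and the back (1st, last, 2nd, 2nd-last, ...), then shift every letter 9 places forward in the alphabet (wrapping around).
"neutron" → "nneourt" → "wwnxdac".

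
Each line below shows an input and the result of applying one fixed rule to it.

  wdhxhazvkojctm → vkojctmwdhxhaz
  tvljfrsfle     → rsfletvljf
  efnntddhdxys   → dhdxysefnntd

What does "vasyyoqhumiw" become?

qhumiwvasyyo

What's happening: swap the front and back halves of the string.
So "vasyyoqhumiw" becomes "qhumiwvasyyo".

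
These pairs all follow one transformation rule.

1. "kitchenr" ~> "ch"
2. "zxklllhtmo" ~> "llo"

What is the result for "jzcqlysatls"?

Each output is the input with this applied: swap each adjacent pair of characters (1↔2, 3↔4, ...), then keep one character in every 3, starting at position 3 (positions 3rd, 6th, 9th, ...).
On "jzcqlysatls": the first step gives "zjqcylaslts", and the second then gives "qll".

qll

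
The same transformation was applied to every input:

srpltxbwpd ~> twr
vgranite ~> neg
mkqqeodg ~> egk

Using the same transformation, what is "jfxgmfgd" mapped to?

In each case the input is transformed by: keep one character in every 3, starting at position 2 (positions 2nd, 5th, 8th, ...), then move the first character to the end.
"jfxgmfgd" → "fmd" → "mdf".

mdf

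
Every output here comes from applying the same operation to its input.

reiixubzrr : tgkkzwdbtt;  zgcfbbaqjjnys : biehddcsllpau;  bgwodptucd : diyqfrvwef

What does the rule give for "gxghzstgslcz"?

The transformation: shift every letter 2 places forward in the alphabet (wrapping around).
"gxghzstgslcz" → "izijbuviuneb".

izijbuviuneb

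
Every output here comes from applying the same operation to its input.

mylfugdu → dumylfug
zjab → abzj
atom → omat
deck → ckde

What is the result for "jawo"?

woja

The pattern: move the last 2 characters to the front (rotate right by 2).
For "jawo" the result is "woja".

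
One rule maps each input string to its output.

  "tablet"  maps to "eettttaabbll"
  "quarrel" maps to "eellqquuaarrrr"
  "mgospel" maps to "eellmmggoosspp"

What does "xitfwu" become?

wwuuxxiittff

The transformation: move the last 2 characters to the front (rotate right by 2), then double every character.
"xitfwu" → "wuxitf" → "wwuuxxiittff".
(Check on "mgospel": → "elmgosp" → "eellmmggoosspp" ✓)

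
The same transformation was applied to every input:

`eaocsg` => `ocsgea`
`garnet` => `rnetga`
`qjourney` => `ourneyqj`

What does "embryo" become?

The transformation: move the first 2 characters to the end (rotate left by 2).
For "embryo" the result is "bryoem".

bryoem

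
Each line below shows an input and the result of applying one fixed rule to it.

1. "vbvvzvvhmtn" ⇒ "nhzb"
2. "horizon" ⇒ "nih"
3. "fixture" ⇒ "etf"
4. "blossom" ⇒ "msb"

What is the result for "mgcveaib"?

What's happening: reverse the string, then keep one character in every 3, starting at position 1 (positions 1st, 4th, 7th, ...).
For "mgcveaib", step one produces "biaevcgm"; step two turns that into "beg".

beg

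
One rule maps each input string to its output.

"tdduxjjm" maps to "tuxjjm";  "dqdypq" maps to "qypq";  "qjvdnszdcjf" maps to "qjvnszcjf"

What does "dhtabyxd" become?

htabyx

Rule — remove every "d".
For "dhtabyxd" the result is "htabyx".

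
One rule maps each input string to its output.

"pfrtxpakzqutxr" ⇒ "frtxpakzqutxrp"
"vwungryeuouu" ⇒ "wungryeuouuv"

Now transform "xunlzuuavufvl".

In each case the input is transformed by: move the first character to the end.
So "xunlzuuavufvl" becomes "unlzuuavufvlx".

unlzuuavufvlx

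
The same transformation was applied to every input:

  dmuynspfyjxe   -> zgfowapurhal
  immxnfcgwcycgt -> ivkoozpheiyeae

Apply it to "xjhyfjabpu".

Looking at the pairs, the operation is to move the last 2 characters to the front (rotate right by 2), then shift every letter 2 places forward in the alphabet (wrapping around).
Applying both steps to "xjhyfjabpu": "puxjhyfjab", then "rwzljahlcd".

rwzljahlcd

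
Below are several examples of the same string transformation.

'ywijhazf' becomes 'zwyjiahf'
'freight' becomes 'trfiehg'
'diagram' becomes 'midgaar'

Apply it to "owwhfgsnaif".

fwohwgfnsia

The rule is to swap each adjacent pair of characters (1↔2, 3↔4, ...), then move the last character to the front.
Starting from "owwhfgsnaif": after the first operation, "wohwgfnsiaf"; after the second, "fwohwgfnsia".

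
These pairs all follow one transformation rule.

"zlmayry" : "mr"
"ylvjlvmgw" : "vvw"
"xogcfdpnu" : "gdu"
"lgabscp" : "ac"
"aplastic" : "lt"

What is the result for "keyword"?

yr

In each case the input is transformed by: keep one character in every 3, starting at position 3 (positions 3rd, 6th, 9th, ...).
For "keyword" the result is "yr".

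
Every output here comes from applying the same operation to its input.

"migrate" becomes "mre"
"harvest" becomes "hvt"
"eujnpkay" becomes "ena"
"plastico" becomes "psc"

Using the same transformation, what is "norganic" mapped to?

The rule is to keep one character in every 3, starting at position 1 (positions 1st, 4th, 7th, ...).
Applying that to "norganic" gives "ngi".

ngi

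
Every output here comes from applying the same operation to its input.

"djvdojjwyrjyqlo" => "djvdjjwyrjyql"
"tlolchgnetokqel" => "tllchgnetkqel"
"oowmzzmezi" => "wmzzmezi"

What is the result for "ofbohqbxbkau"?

The transformation: remove every "o".
On "ofbohqbxbkau" that produces "fbhqbxbkau".

fbhqbxbkau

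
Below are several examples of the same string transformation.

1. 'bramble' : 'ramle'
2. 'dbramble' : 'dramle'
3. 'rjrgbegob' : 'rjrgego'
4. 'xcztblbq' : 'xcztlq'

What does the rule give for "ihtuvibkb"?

ihtuvik

Looking at the pairs, the operation is to remove every "b".
So "ihtuvibkb" becomes "ihtuvik".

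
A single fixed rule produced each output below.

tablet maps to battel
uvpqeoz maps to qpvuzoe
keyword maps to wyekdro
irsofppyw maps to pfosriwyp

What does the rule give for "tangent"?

Rule — move the last 3 characters to the front (rotate right by 3), then reverse the string.
For "tangent", step one produces "enttang"; step two turns that into "gnattne".

gnattne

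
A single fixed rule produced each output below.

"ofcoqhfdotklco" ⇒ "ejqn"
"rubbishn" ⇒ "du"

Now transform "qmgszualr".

iwt

The rule is to shift every letter 2 places forward in the alphabet (wrapping around), then keep one character in every 3, starting at position 3 (positions 3rd, 6th, 9th, ...).
For "qmgszualr", step one produces "soiubwcnt"; step two turns that into "iwt".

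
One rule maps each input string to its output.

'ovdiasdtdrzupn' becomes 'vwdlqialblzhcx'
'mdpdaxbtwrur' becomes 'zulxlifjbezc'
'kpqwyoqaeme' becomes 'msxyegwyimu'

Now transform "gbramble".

mojziujt

The rule is to shift every letter 8 places forward in the alphabet (wrapping around), then move the last character to the front.
"gbramble" → "ojziujtm" → "mojziujt".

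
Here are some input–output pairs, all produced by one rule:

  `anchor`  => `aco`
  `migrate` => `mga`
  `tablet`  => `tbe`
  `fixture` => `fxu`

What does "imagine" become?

iai

The transformation: swap each adjacent pair of characters (1↔2, 3↔4, ...), then keep every other character starting from the second (positions 2nd, 4th, 6th, ...).
Applying both steps to "imagine": "miganie", then "iai".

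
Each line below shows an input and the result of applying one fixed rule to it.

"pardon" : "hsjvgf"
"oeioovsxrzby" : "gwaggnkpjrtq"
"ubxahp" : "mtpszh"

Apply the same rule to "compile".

Rule — shift every letter 8 places backward in the alphabet (wrapping around).
So "compile" becomes "ugehadw".

ugehadw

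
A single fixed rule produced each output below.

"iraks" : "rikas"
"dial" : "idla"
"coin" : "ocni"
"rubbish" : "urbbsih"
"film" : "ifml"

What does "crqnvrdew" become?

rcnqrvedw

Looking at the pairs, the operation is to swap each adjacent pair of characters (1↔2, 3↔4, ...).
So "crqnvrdew" becomes "rcnqrvedw".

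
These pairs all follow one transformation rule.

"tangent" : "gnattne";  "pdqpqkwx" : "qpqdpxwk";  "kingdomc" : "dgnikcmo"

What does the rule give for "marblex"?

bramxel

What's happening: reverse the string, then move the first 3 characters to the end (rotate left by 3).
Starting from "marblex": after the first operation, "xelbram"; after the second, "bramxel".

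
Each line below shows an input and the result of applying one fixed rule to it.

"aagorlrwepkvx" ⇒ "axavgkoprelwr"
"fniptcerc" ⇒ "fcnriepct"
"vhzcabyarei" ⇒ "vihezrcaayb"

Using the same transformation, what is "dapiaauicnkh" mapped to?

Looking at the pairs, the operation is to take characters alternately from the front and the back (1st, last, 2nd, 2nd-last, ...).
So "dapiaauicnkh" becomes "dhakpnicaiau".

dhakpnicaiau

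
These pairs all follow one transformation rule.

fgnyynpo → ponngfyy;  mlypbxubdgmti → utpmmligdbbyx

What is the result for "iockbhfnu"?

Looking at the pairs, the operation is to sort the characters into reverse alphabetical order, then move the first 2 characters to the end (rotate left by 2).
On "iockbhfnu": the first step gives "uonkihfcb", and the second then gives "nkihfcbuo".
(Check on "fgnyynpo": → "yyponngf" → "ponngfyy" ✓)

nkihfcbuo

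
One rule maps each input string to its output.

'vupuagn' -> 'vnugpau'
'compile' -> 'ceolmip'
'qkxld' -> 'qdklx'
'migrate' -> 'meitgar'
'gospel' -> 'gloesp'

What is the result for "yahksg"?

ygashk

The transformation: take characters alternately from the front and the back (1st, last, 2nd, 2nd-last, ...).
So "yahksg" becomes "ygashk".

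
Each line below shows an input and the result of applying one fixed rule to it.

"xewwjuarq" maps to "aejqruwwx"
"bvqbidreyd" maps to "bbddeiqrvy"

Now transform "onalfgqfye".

aeffglnoqy

The rule is to sort the characters into alphabetical order.
On "onalfgqfye" that produces "aeffglnoqy".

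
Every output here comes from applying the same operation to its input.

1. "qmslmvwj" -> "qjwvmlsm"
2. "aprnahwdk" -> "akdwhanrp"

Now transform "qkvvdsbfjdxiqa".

The pattern: move the first character to the end, then reverse the string.
Working it through for "qkvvdsbfjdxiqa": intermediate "kvvdsbfjdxiqaq", final "qaqixdjfbsdvvk".

qaqixdjfbsdvvk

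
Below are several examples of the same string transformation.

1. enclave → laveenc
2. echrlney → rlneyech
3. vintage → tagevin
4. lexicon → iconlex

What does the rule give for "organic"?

anicorg

Rule — move the first 3 characters to the end (rotate left by 3).
On "organic" that produces "anicorg".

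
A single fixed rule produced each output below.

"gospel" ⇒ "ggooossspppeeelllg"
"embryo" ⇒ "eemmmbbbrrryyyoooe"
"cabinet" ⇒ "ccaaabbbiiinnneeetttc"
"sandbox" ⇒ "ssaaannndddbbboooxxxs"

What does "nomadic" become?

nnooommmaaadddiiicccn

Each output is the input with this applied: repeat every character 3 times, then move the first character to the end.
Starting from "nomadic": after the first operation, "nnnooommmaaadddiiiccc"; after the second, "nnooommmaaadddiiicccn".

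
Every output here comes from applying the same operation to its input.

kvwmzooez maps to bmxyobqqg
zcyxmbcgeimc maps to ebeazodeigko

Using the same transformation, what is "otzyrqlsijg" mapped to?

The pattern: shift every letter 2 places forward in the alphabet (wrapping around), then move the last character to the front.
Working it through for "otzyrqlsijg": intermediate "qvbatsnukli", final "iqvbatsnukl".

iqvbatsnukl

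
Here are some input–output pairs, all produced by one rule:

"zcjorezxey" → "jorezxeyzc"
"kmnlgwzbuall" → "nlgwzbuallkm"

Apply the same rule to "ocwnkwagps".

wnkwagpsoc

The pattern: move the first 2 characters to the end (rotate left by 2).
For "ocwnkwagps" the result is "wnkwagpsoc".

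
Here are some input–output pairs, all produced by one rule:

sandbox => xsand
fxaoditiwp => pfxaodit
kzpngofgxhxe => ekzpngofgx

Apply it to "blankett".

tblank

The rule is to move the last 3 characters to the front (rotate right by 3), then delete the first 2 characters.
So "blankett" becomes "tblank".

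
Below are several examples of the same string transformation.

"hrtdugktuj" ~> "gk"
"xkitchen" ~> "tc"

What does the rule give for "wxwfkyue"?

fk

Rule — move the last 3 characters to the front (rotate right by 3), then keep only the last 2 characters.
Working it through for "wxwfkyue": intermediate "yuewxwfk", final "fk".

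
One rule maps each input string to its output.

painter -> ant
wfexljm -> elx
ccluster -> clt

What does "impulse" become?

Looking at the pairs, the operation is to sort the characters into alphabetical order, then keep one character in every 3, starting at position 1 (positions 1st, 4th, 7th, ...).
On "impulse": the first step gives "eilmpsu", and the second then gives "emu".

emu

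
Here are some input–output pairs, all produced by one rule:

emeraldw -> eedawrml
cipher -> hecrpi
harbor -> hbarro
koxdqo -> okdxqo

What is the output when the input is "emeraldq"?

eedarqml

The pattern: sort the characters into reverse alphabetical order, then swap the front and back halves of the string.
Applying both steps to "emeraldq": "rqmleeda", then "eedarqml".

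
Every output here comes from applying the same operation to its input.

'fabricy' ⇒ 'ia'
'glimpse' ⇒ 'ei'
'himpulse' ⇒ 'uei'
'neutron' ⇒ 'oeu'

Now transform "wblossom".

oo

The pattern: move the first 3 characters to the end (rotate left by 3), then keep only the vowels.
Applying both steps to "wblossom": "ossomwbl", then "oo".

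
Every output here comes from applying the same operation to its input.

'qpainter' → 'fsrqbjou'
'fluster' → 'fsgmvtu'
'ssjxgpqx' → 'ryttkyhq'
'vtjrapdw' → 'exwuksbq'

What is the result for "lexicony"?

The pattern: move the last 2 characters to the front (rotate right by 2), then shift every letter 1 place forward in the alphabet (wrapping around).
Starting from "lexicony": after the first operation, "nylexico"; after the second, "ozmfyjdp".

ozmfyjdp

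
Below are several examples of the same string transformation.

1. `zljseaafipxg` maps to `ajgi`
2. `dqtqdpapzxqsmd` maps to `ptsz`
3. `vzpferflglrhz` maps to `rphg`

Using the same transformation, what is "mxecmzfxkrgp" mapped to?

Looking at the pairs, the operation is to keep one character in every 3, starting at position 3 (positions 3rd, 6th, 9th, ...), then swap each adjacent pair of characters (1↔2, 3↔4, ...).
"mxecmzfxkrgp" → "ezkp" → "zepk".

zepk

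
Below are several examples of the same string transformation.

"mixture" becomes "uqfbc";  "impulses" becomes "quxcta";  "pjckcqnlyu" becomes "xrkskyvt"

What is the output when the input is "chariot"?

What's happening: delete the last 2 characters, then shift every letter 8 places forward in the alphabet (wrapping around).
Applying both steps to "chariot": "chari", then "kpizq".
(Check on "pjckcqnlyu": → "pjckcqnl" → "xrkskyvt" ✓)

kpizq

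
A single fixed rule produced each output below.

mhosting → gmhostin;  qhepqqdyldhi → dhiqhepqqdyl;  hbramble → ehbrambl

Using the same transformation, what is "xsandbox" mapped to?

The rule is to swap the front and back halves of the string, then move the first 3 characters to the end (rotate left by 3).
For "xsandbox", step one produces "dboxxsan"; step two turns that into "xxsandbo".

xxsandbo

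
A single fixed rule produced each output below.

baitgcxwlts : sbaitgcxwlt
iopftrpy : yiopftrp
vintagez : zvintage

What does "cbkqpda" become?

Each output is the input with this applied: move the last character to the front.
Applying that to "cbkqpda" gives "acbkqpd".

acbkqpd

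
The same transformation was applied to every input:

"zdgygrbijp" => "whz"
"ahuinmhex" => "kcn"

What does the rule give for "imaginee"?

qd

The rule is to shift every letter 10 places backward in the alphabet (wrapping around), then keep one character in every 3, starting at position 3 (positions 3rd, 6th, 9th, ...).
"imaginee" → "qd".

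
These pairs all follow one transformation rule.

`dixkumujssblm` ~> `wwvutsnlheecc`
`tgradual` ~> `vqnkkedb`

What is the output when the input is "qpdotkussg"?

Looking at the pairs, the operation is to shift every letter 10 places forward in the alphabet (wrapping around), then sort the characters into reverse alphabetical order.
Starting from "qpdotkussg": after the first operation, "aznydueccq"; after the second, "zyuqnedcca".
(Check on "dixkumujssblm": → "nshuewetcclvw" → "wwvutsnlheecc" ✓)

zyuqnedcca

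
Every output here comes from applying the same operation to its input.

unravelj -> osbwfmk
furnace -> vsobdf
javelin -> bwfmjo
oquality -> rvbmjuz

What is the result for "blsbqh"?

The transformation: shift every letter 1 place forward in the alphabet (wrapping around), then delete the first character.
Starting from "blsbqh": after the first operation, "cmtcri"; after the second, "mtcri".

mtcri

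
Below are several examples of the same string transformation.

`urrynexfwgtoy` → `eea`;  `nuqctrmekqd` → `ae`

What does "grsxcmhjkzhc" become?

euu

Rule — shift every letter 13 places forward in the alphabet (wrapping around) — i.e. ROT13, then keep only the vowels.
"grsxcmhjkzhc" → "tefkpzuwxmup" → "euu".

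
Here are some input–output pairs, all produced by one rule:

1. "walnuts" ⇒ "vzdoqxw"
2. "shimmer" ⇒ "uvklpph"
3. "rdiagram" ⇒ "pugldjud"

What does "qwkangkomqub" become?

The rule is to move the last character to the front, then shift every letter 3 places forward in the alphabet (wrapping around).
"qwkangkomqub" → "bqwkangkomqu" → "etzndqjnrptx".
(Check on "rdiagram": → "mrdiagra" → "pugldjud" ✓)

etzndqjnrptx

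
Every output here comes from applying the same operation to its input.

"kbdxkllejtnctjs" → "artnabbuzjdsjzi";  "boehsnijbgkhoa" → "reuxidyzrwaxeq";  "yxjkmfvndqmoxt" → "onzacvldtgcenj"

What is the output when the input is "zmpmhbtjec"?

pcfcxrjzus

Looking at the pairs, the operation is to shift every letter 10 places backward in the alphabet (wrapping around).
"zmpmhbtjec" → "pcfcxrjzus".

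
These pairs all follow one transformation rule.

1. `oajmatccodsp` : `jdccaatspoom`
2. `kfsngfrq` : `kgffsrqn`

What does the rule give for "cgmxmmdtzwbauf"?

In each case the input is transformed by: sort the characters into reverse alphabetical order, then swap the front and back halves of the string.
"cgmxmmdtzwbauf" → "zxwutmmmgfdcba" → "mgfdcbazxwutmm".

mgfdcbazxwutmm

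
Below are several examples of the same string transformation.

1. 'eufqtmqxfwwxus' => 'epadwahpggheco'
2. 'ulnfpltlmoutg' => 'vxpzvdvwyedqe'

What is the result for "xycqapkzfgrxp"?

What's happening: move the first character to the end, then shift every letter 10 places forward in the alphabet (wrapping around).
Starting from "xycqapkzfgrxp": after the first operation, "ycqapkzfgrxpx"; after the second, "imakzujpqbhzh".
(Check on "ulnfpltlmoutg": → "lnfpltlmoutgu" → "vxpzvdvwyedqe" ✓)

imakzujpqbhzh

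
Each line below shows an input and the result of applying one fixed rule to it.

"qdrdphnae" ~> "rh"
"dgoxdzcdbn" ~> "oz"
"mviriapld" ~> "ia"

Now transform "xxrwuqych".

rq

The transformation: delete the last 2 characters, then keep one character in every 3, starting at position 3 (positions 3rd, 6th, 9th, ...).
On "xxrwuqych": the first step gives "xxrwuqy", and the second then gives "rq".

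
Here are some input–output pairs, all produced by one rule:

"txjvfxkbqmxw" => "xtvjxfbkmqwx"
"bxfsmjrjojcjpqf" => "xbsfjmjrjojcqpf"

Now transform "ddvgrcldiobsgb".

Looking at the pairs, the operation is to swap each adjacent pair of characters (1↔2, 3↔4, ...).
So "ddvgrcldiobsgb" becomes "ddgvcrdloisbbg".

ddgvcrdloisbbg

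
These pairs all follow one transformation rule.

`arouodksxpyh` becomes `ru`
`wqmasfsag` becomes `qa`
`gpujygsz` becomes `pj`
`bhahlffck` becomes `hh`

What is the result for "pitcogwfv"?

In each case the input is transformed by: keep every other character starting from the second (positions 2nd, 4th, 6th, ...), then keep only the first 2 characters.
"pitcogwfv" → "icgf" → "ic".

ic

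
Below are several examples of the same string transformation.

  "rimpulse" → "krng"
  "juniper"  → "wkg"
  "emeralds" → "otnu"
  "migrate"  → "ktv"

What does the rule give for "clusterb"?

nugd

The rule is to shift every letter 2 places forward in the alphabet (wrapping around), then keep every other character starting from the second (positions 2nd, 4th, 6th, ...).
"clusterb" → "enwuvgtd" → "nugd".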